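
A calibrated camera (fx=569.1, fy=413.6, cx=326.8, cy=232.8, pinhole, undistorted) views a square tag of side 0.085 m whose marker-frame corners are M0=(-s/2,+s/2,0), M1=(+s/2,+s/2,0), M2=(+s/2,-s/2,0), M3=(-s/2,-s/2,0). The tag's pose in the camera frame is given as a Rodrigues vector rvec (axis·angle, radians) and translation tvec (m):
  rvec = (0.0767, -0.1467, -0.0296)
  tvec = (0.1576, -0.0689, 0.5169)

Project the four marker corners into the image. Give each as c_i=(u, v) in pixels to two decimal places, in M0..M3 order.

Intrinsics K: fx=569.1, fy=413.6, cx=326.8, cy=232.8
Marker side s = 0.085 m; corners in marker frame (Z=0):
  M0 = (-0.0425, +0.0425, 0)
  M1 = (+0.0425, +0.0425, 0)
  M2 = (+0.0425, -0.0425, 0)
  M3 = (-0.0425, -0.0425, 0)
rvec = (0.0767, -0.1467, -0.0296), |rvec| = θ = 0.16817 rad = 9.635°
Rodrigues: sinθ=0.16737, 1−cosθ=0.01411; R = I + sinθ·[k]× + (1−cosθ)·[k]×²:
    [+0.98883 +0.02385 -0.14714]
    [-0.03507 +0.99663 -0.07417]
    [+0.14488 +0.07851 +0.98633]
t = (0.1576, -0.0689, 0.5169) m
M0: Pc = R·M0+t = (+0.11659, -0.02505, +0.51408); u = 569.1·(+0.11659)/0.51408 + 326.8 = 455.8666, v = 413.6·(-0.02505)/0.51408 + 232.8 = 212.6440
M1: Pc = R·M1+t = (+0.20064, -0.02803, +0.52639); u = 569.1·(+0.20064)/0.52639 + 326.8 = 543.7165, v = 413.6·(-0.02803)/0.52639 + 232.8 = 210.7731
M2: Pc = R·M2+t = (+0.19861, -0.11275, +0.51972); u = 569.1·(+0.19861)/0.51972 + 326.8 = 544.2819, v = 413.6·(-0.11275)/0.51972 + 232.8 = 143.0743
M3: Pc = R·M3+t = (+0.11456, -0.10977, +0.50741); u = 569.1·(+0.11456)/0.50741 + 326.8 = 455.2904, v = 413.6·(-0.10977)/0.50741 + 232.8 = 143.3268

c0=(455.87, 212.64) c1=(543.72, 210.77) c2=(544.28, 143.07) c3=(455.29, 143.33)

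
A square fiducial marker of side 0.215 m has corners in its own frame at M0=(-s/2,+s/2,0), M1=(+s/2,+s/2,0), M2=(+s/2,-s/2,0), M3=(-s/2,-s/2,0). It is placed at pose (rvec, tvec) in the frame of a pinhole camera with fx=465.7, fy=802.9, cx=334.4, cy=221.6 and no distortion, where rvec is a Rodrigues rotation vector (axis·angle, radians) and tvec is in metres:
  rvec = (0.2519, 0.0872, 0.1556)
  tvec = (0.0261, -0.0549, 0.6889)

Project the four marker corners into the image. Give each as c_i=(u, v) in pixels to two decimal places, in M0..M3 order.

Intrinsics K: fx=465.7, fy=802.9, cx=334.4, cy=221.6
Marker side s = 0.215 m; corners in marker frame (Z=0):
  M0 = (-0.1075, +0.1075, 0)
  M1 = (+0.1075, +0.1075, 0)
  M2 = (+0.1075, -0.1075, 0)
  M3 = (-0.1075, -0.1075, 0)
rvec = (0.2519, 0.0872, 0.1556), |rvec| = θ = 0.30866 rad = 17.685°
Rodrigues: sinθ=0.30378, 1−cosθ=0.04726; R = I + sinθ·[k]× + (1−cosθ)·[k]×²:
    [+0.98422 -0.14225 +0.10526]
    [+0.16404 +0.95651 -0.24119]
    [-0.06638 +0.25465 +0.96475]
t = (0.0261, -0.0549, 0.6889) m
M0: Pc = R·M0+t = (-0.09499, +0.03029, +0.72341); u = 465.7·(-0.09499)/0.72341 + 334.4 = 273.2465, v = 802.9·(+0.03029)/0.72341 + 221.6 = 255.2198
M1: Pc = R·M1+t = (+0.11661, +0.06556, +0.70914); u = 465.7·(+0.11661)/0.70914 + 334.4 = 410.9805, v = 802.9·(+0.06556)/0.70914 + 221.6 = 295.8274
M2: Pc = R·M2+t = (+0.14719, -0.14009, +0.65439); u = 465.7·(+0.14719)/0.65439 + 334.4 = 439.1521, v = 802.9·(-0.14009)/0.65439 + 221.6 = 49.7156
M3: Pc = R·M3+t = (-0.06441, -0.17536, +0.66866); u = 465.7·(-0.06441)/0.66866 + 334.4 = 289.5391, v = 802.9·(-0.17536)/0.66866 + 221.6 = 11.0359

c0=(273.25, 255.22) c1=(410.98, 295.83) c2=(439.15, 49.72) c3=(289.54, 11.04)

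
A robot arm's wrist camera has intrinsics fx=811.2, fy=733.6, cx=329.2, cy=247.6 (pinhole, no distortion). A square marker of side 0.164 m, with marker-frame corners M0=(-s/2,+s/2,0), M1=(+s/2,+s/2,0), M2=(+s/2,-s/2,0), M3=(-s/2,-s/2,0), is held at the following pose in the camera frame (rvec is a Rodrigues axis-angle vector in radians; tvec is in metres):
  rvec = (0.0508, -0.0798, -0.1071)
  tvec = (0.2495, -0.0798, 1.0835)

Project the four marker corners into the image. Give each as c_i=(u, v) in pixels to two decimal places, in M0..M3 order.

c0=(461.80, 254.75) c1=(580.76, 242.71) c2=(570.01, 132.59) c3=(449.93, 143.44)

Intrinsics K: fx=811.2, fy=733.6, cx=329.2, cy=247.6
Marker side s = 0.164 m; corners in marker frame (Z=0):
  M0 = (-0.0820, +0.0820, 0)
  M1 = (+0.0820, +0.0820, 0)
  M2 = (+0.0820, -0.0820, 0)
  M3 = (-0.0820, -0.0820, 0)
rvec = (0.0508, -0.0798, -0.1071), |rvec| = θ = 0.14290 rad = 8.187°
Rodrigues: sinθ=0.14241, 1−cosθ=0.01019; R = I + sinθ·[k]× + (1−cosθ)·[k]×²:
    [+0.99110 +0.10471 -0.08224]
    [-0.10876 +0.99299 -0.04636]
    [+0.07681 +0.05489 +0.99553]
t = (0.2495, -0.0798, 1.0835) m
M0: Pc = R·M0+t = (+0.17682, +0.01054, +1.08170); u = 811.2·(+0.17682)/1.08170 + 329.2 = 461.7998, v = 733.6·(+0.01054)/1.08170 + 247.6 = 254.7503
M1: Pc = R·M1+t = (+0.33936, -0.00729, +1.09430); u = 811.2·(+0.33936)/1.09430 + 329.2 = 580.7634, v = 733.6·(-0.00729)/1.09430 + 247.6 = 242.7106
M2: Pc = R·M2+t = (+0.32218, -0.17014, +1.08530); u = 811.2·(+0.32218)/1.08530 + 329.2 = 570.0144, v = 733.6·(-0.17014)/1.08530 + 247.6 = 132.5928
M3: Pc = R·M3+t = (+0.15964, -0.15231, +1.07270); u = 811.2·(+0.15964)/1.07270 + 329.2 = 449.9262, v = 733.6·(-0.15231)/1.07270 + 247.6 = 143.4403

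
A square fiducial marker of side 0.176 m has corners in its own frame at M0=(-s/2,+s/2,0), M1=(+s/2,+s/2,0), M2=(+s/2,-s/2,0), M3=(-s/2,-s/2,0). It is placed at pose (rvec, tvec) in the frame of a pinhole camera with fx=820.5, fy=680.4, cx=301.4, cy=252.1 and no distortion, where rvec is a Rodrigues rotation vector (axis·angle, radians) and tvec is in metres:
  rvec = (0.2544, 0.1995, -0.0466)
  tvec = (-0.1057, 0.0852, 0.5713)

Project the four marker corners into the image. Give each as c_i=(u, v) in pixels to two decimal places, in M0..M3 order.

Intrinsics K: fx=820.5, fy=680.4, cx=301.4, cy=252.1
Marker side s = 0.176 m; corners in marker frame (Z=0):
  M0 = (-0.0880, +0.0880, 0)
  M1 = (+0.0880, +0.0880, 0)
  M2 = (+0.0880, -0.0880, 0)
  M3 = (-0.0880, -0.0880, 0)
rvec = (0.2544, 0.1995, -0.0466), |rvec| = θ = 0.32664 rad = 18.715°
Rodrigues: sinθ=0.32086, 1−cosθ=0.05287; R = I + sinθ·[k]× + (1−cosθ)·[k]×²:
    [+0.97920 +0.07093 +0.19010]
    [-0.02062 +0.96685 -0.25451]
    [-0.20185 +0.24529 +0.94820]
t = (-0.1057, 0.0852, 0.5713) m
M0: Pc = R·M0+t = (-0.18563, +0.17210, +0.61065); u = 820.5·(-0.18563)/0.61065 + 301.4 = 51.9802, v = 680.4·(+0.17210)/0.61065 + 252.1 = 443.8558
M1: Pc = R·M1+t = (-0.01329, +0.16847, +0.57512); u = 820.5·(-0.01329)/0.57512 + 301.4 = 282.4415, v = 680.4·(+0.16847)/0.57512 + 252.1 = 451.4061
M2: Pc = R·M2+t = (-0.02577, -0.00170, +0.53195); u = 820.5·(-0.02577)/0.53195 + 301.4 = 261.6484, v = 680.4·(-0.00170)/0.53195 + 252.1 = 249.9284
M3: Pc = R·M3+t = (-0.19811, +0.00193, +0.56748); u = 820.5·(-0.19811)/0.56748 + 301.4 = 14.9561, v = 680.4·(+0.00193)/0.56748 + 252.1 = 254.4165

c0=(51.98, 443.86) c1=(282.44, 451.41) c2=(261.65, 249.93) c3=(14.96, 254.42)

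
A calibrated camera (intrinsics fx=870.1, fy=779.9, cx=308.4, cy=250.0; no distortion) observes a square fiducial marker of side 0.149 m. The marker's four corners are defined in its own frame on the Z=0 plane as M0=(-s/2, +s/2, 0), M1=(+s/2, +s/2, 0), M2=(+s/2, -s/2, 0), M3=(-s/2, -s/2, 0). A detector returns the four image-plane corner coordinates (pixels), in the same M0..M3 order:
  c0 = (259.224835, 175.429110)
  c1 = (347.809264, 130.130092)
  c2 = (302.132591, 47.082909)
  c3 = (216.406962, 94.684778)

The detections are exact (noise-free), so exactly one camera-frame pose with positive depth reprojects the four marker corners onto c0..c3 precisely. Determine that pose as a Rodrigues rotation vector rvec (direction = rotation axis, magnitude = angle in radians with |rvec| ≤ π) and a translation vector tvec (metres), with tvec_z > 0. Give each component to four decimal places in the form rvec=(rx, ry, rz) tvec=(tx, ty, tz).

rvec=(-0.0485, 0.3307, -0.4594) tvec=(-0.0399, -0.2198, 1.2417)

Intrinsics K: fx=870.1, fy=779.9, cx=308.4, cy=250.0
Marker side s = 0.149 m; corners in marker frame (Z=0):
  M0 = (-0.0745, +0.0745, 0)
  M1 = (+0.0745, +0.0745, 0)
  M2 = (+0.0745, -0.0745, 0)
  M3 = (-0.0745, -0.0745, 0)
Detected image corners:
  c0 = (259.224835, 175.429110) px
  c1 = (347.809264, 130.130092) px
  c2 = (302.132591, 47.082909) px
  c3 = (216.406962, 94.684778) px
Planar DLT: solve 8×8 A·h = b for H (H[2,2]=1):
  H  [+516.35215 +269.62320 +280.44386]
  H  [-339.03162 +538.70009 +111.95851]
  H  [-0.24347 -0.09654 +1.00000]
B = K⁻¹H; ‖b₁‖=0.805315, ‖b₂‖=0.805315; λ = 2/(‖b₁‖+‖b₂‖) = 1.241750, sign → tz>0 ⇒ λ=+1.241750
r₁ = λ·B[:,0] = (+0.84406,-0.44289,-0.30233); r₂ = λ·B[:,1] = (+0.42728,+0.89614,-0.11987)
r₃ = r₁×r₂ = (+0.32402,-0.02800,+0.94563); SVD([r₁ r₂ r₃]) → R = UVᵀ:
  R  [+0.84406 +0.42728 +0.32402]
  R  [-0.44289 +0.89614 -0.02800]
  R  [-0.30233 -0.11987 +0.94563]
t = (-0.03990, -0.21979, +1.24175) m
tr R = 2.685838; θ = arccos((tr R − 1)/2) = 0.568111 rad = 32.550°
axis k = ((R−Rᵀ)₃₂, (R−Rᵀ)₁₃, (R−Rᵀ)₂₁) / (2 sinθ) = (-0.085377, +0.582072, -0.808643)
rvec = θ·k = (-0.048504, +0.330681, -0.459399)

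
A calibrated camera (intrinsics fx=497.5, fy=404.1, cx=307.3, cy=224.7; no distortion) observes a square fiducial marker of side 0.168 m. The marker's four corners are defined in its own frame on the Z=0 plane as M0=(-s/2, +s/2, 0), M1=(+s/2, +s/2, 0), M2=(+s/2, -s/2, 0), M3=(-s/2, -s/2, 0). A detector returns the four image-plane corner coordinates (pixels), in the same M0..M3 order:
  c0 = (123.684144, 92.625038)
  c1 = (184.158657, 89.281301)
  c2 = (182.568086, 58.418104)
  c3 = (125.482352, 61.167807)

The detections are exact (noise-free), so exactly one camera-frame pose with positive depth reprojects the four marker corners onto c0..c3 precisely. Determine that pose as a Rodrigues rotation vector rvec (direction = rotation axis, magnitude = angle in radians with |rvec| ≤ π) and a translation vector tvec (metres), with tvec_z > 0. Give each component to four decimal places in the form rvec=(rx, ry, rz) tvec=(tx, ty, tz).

Intrinsics K: fx=497.5, fy=404.1, cx=307.3, cy=224.7
Marker side s = 0.168 m; corners in marker frame (Z=0):
  M0 = (-0.0840, +0.0840, 0)
  M1 = (+0.0840, +0.0840, 0)
  M2 = (+0.0840, -0.0840, 0)
  M3 = (-0.0840, -0.0840, 0)
Detected image corners:
  c0 = (123.684144, 92.625038) px
  c1 = (184.158657, 89.281301) px
  c2 = (182.568086, 58.418104) px
  c3 = (125.482352, 61.167807) px
Planar DLT: solve 8×8 A·h = b for H (H[2,2]=1):
  H  [+361.89907 -53.36682 +154.17215]
  H  [-12.05929 +159.61081 +74.91391]
  H  [+0.07994 -0.34302 +1.00000]
B = K⁻¹H; ‖b₁‖=0.686785, ‖b₂‖=0.686785; λ = 2/(‖b₁‖+‖b₂‖) = 1.456059, sign → tz>0 ⇒ λ=+1.456059
r₁ = λ·B[:,0] = (+0.98730,-0.10817,+0.11639); r₂ = λ·B[:,1] = (+0.15232,+0.85284,-0.49946)
r₃ = r₁×r₂ = (-0.04524,+0.51085,+0.85848); SVD([r₁ r₂ r₃]) → R = UVᵀ:
  R  [+0.98730 +0.15232 -0.04524]
  R  [-0.10817 +0.85284 +0.51085]
  R  [+0.11639 -0.49946 +0.85848]
t = (-0.44817, -0.53971, +1.45606) m
tr R = 2.698615; θ = arccos((tr R − 1)/2) = 0.556124 rad = 31.864°
axis k = ((R−Rᵀ)₃₂, (R−Rᵀ)₁₃, (R−Rᵀ)₂₁) / (2 sinθ) = (-0.956917, -0.153085, -0.246727)
rvec = θ·k = (-0.532165, -0.085134, -0.137211)

rvec=(-0.5322, -0.0851, -0.1372) tvec=(-0.4482, -0.5397, 1.4561)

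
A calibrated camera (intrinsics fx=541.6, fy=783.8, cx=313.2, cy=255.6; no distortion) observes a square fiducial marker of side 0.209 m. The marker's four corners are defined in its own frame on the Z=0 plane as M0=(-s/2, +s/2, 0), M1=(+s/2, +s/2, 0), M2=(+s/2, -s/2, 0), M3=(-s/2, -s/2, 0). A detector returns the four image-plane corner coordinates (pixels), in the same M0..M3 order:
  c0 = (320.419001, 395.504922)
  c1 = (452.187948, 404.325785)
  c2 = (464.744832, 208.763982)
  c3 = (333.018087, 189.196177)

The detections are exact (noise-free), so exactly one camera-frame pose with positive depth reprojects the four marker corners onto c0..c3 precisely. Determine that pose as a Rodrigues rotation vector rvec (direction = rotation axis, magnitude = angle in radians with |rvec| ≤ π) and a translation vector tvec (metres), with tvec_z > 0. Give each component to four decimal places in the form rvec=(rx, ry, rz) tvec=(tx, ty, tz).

Intrinsics K: fx=541.6, fy=783.8, cx=313.2, cy=255.6
Marker side s = 0.209 m; corners in marker frame (Z=0):
  M0 = (-0.1045, +0.1045, 0)
  M1 = (+0.1045, +0.1045, 0)
  M2 = (+0.1045, -0.1045, 0)
  M3 = (-0.1045, -0.1045, 0)
Detected image corners:
  c0 = (320.419001, 395.504922) px
  c1 = (452.187948, 404.325785) px
  c2 = (464.744832, 208.763982) px
  c3 = (333.018087, 189.196177) px
Planar DLT: solve 8×8 A·h = b for H (H[2,2]=1):
  H  [+730.20913 -51.24937 +394.32808]
  H  [+144.00403 +967.54063 +299.87512]
  H  [+0.25430 +0.02275 +1.00000]
B = K⁻¹H; ‖b₁‖=1.231940, ‖b₂‖=1.231940; λ = 2/(‖b₁‖+‖b₂‖) = 0.811728, sign → tz>0 ⇒ λ=+0.811728
r₁ = λ·B[:,0] = (+0.97504,+0.08182,+0.20642); r₂ = λ·B[:,1] = (-0.08749,+0.99599,+0.01846)
r₃ = r₁×r₂ = (-0.20409,-0.03606,+0.97829); SVD([r₁ r₂ r₃]) → R = UVᵀ:
  R  [+0.97504 -0.08749 -0.20409]
  R  [+0.08182 +0.99599 -0.03606]
  R  [+0.20642 +0.01846 +0.97829]
t = (+0.12159, +0.04585, +0.81173) m
tr R = 2.949319; θ = arccos((tr R − 1)/2) = 0.225602 rad = 12.926°
axis k = ((R−Rᵀ)₃₂, (R−Rᵀ)₁₃, (R−Rᵀ)₂₁) / (2 sinθ) = (+0.121874, -0.917569, +0.378436)
rvec = θ·k = (+0.027495, -0.207005, +0.085376)

rvec=(0.0275, -0.2070, 0.0854) tvec=(0.1216, 0.0459, 0.8117)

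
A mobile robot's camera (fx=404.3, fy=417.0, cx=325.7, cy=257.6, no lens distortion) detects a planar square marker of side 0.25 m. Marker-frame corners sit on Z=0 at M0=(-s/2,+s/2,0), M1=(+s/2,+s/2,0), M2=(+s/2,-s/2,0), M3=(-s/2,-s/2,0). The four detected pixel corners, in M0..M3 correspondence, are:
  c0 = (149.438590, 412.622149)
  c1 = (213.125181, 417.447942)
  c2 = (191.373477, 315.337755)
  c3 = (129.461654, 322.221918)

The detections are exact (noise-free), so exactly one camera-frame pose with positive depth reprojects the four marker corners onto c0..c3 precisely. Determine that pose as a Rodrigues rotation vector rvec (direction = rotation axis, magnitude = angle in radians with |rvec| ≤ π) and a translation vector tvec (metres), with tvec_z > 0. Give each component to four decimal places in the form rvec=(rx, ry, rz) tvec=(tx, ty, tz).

Intrinsics K: fx=404.3, fy=417.0, cx=325.7, cy=257.6
Marker side s = 0.25 m; corners in marker frame (Z=0):
  M0 = (-0.1250, +0.1250, 0)
  M1 = (+0.1250, +0.1250, 0)
  M2 = (+0.1250, -0.1250, 0)
  M3 = (-0.1250, -0.1250, 0)
Detected image corners:
  c0 = (149.438590, 412.622149) px
  c1 = (213.125181, 417.447942) px
  c2 = (191.373477, 315.337755) px
  c3 = (129.461654, 322.221918) px
Planar DLT: solve 8×8 A·h = b for H (H[2,2]=1):
  H  [+168.16775 +91.52067 +169.00499]
  H  [-182.32971 +401.37746 +367.23023]
  H  [-0.48610 +0.04846 +1.00000]
B = K⁻¹H; ‖b₁‖=0.952463, ‖b₂‖=0.952463; λ = 2/(‖b₁‖+‖b₂‖) = 1.049910, sign → tz>0 ⇒ λ=+1.049910
r₁ = λ·B[:,0] = (+0.84785,-0.14379,-0.51036); r₂ = λ·B[:,1] = (+0.19668,+0.97915,+0.05088)
r₃ = r₁×r₂ = (+0.49241,-0.14351,+0.85845); SVD([r₁ r₂ r₃]) → R = UVᵀ:
  R  [+0.84785 +0.19668 +0.49241]
  R  [-0.14379 +0.97915 -0.14351]
  R  [-0.51036 +0.05088 +0.85845]
t = (-0.40691, +0.27602, +1.04991) m
tr R = 2.685451; θ = arccos((tr R − 1)/2) = 0.568470 rad = 32.571°
axis k = ((R−Rᵀ)₃₂, (R−Rᵀ)₁₃, (R−Rᵀ)₂₁) / (2 sinθ) = (+0.180546, +0.931348, -0.316219)
rvec = θ·k = (+0.102635, +0.529444, -0.179761)

rvec=(0.1026, 0.5294, -0.1798) tvec=(-0.4069, 0.2760, 1.0499)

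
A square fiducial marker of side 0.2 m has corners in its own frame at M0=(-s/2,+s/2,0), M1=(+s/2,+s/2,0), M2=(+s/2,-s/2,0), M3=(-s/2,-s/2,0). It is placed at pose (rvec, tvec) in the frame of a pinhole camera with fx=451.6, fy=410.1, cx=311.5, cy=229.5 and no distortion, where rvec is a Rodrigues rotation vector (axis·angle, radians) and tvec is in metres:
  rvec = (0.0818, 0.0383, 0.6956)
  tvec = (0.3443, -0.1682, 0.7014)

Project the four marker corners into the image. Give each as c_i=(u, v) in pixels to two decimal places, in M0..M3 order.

Intrinsics K: fx=451.6, fy=410.1, cx=311.5, cy=229.5
Marker side s = 0.2 m; corners in marker frame (Z=0):
  M0 = (-0.1000, +0.1000, 0)
  M1 = (+0.1000, +0.1000, 0)
  M2 = (+0.1000, -0.1000, 0)
  M3 = (-0.1000, -0.1000, 0)
rvec = (0.0818, 0.0383, 0.6956), |rvec| = θ = 0.70144 rad = 40.190°
Rodrigues: sinθ=0.64532, 1−cosθ=0.23609; R = I + sinθ·[k]× + (1−cosθ)·[k]×²:
    [+0.76712 -0.63844 +0.06254]
    [+0.64145 +0.76462 -0.06247]
    [-0.00793 +0.08804 +0.99609]
t = (0.3443, -0.1682, 0.7014) m
M0: Pc = R·M0+t = (+0.20374, -0.15588, +0.71100); u = 451.6·(+0.20374)/0.71100 + 311.5 = 440.9105, v = 410.1·(-0.15588)/0.71100 + 229.5 = 139.5873
M1: Pc = R·M1+t = (+0.35717, -0.02759, +0.70941); u = 451.6·(+0.35717)/0.70941 + 311.5 = 538.8679, v = 410.1·(-0.02759)/0.70941 + 229.5 = 213.5487
M2: Pc = R·M2+t = (+0.48486, -0.18052, +0.69180); u = 451.6·(+0.48486)/0.69180 + 311.5 = 628.0082, v = 410.1·(-0.18052)/0.69180 + 229.5 = 122.4898
M3: Pc = R·M3+t = (+0.33143, -0.30881, +0.69339); u = 451.6·(+0.33143)/0.69339 + 311.5 = 527.3593, v = 410.1·(-0.30881)/0.69339 + 229.5 = 46.8586

c0=(440.91, 139.59) c1=(538.87, 213.55) c2=(628.01, 122.49) c3=(527.36, 46.86)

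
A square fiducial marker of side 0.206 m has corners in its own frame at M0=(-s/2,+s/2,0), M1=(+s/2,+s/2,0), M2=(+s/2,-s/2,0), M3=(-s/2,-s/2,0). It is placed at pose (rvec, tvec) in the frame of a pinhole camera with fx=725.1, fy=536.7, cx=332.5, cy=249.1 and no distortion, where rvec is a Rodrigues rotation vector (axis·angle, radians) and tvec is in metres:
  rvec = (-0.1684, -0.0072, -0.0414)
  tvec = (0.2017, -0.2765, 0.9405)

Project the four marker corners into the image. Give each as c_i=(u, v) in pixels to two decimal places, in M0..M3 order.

c0=(413.56, 149.66) c1=(574.82, 145.04) c2=(559.60, 35.20) c3=(404.12, 39.40)

Intrinsics K: fx=725.1, fy=536.7, cx=332.5, cy=249.1
Marker side s = 0.206 m; corners in marker frame (Z=0):
  M0 = (-0.1030, +0.1030, 0)
  M1 = (+0.1030, +0.1030, 0)
  M2 = (+0.1030, -0.1030, 0)
  M3 = (-0.1030, -0.1030, 0)
rvec = (-0.1684, -0.0072, -0.0414), |rvec| = θ = 0.17356 rad = 9.944°
Rodrigues: sinθ=0.17269, 1−cosθ=0.01502; R = I + sinθ·[k]× + (1−cosθ)·[k]×²:
    [+0.99912 +0.04180 -0.00369]
    [-0.04059 +0.98500 +0.16770]
    [+0.01064 -0.16741 +0.98583]
t = (0.2017, -0.2765, 0.9405) m
M0: Pc = R·M0+t = (+0.10310, -0.17086, +0.92216); u = 725.1·(+0.10310)/0.92216 + 332.5 = 413.5648, v = 536.7·(-0.17086)/0.92216 + 249.1 = 149.6565
M1: Pc = R·M1+t = (+0.30891, -0.17923, +0.92435); u = 725.1·(+0.30891)/0.92435 + 332.5 = 574.8250, v = 536.7·(-0.17923)/0.92435 + 249.1 = 145.0377
M2: Pc = R·M2+t = (+0.30030, -0.38214, +0.95884); u = 725.1·(+0.30030)/0.95884 + 332.5 = 559.5982, v = 536.7·(-0.38214)/0.95884 + 249.1 = 35.2036
M3: Pc = R·M3+t = (+0.09449, -0.37377, +0.95665); u = 725.1·(+0.09449)/0.95665 + 332.5 = 404.1163, v = 536.7·(-0.37377)/0.95665 + 249.1 = 39.4042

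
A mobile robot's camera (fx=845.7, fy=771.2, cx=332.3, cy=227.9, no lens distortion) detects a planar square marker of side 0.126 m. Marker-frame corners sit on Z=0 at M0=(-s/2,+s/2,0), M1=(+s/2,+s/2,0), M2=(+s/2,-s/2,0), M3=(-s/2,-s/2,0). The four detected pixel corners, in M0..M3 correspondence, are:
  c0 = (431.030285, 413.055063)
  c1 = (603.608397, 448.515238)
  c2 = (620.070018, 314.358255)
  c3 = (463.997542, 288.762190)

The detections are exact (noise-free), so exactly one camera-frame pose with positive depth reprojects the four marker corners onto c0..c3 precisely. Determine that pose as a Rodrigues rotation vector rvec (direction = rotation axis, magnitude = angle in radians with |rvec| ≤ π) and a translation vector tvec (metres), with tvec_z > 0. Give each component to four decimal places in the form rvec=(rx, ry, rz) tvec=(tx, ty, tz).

rvec=(-0.6431, 0.2085, 0.2420) tvec=(0.1526, 0.1148, 0.6588)

Intrinsics K: fx=845.7, fy=771.2, cx=332.3, cy=227.9
Marker side s = 0.126 m; corners in marker frame (Z=0):
  M0 = (-0.0630, +0.0630, 0)
  M1 = (+0.0630, +0.0630, 0)
  M2 = (+0.0630, -0.0630, 0)
  M3 = (-0.0630, -0.0630, 0)
Detected image corners:
  c0 = (431.030285, 413.055063) px
  c1 = (603.608397, 448.515238) px
  c2 = (620.070018, 314.358255) px
  c3 = (463.997542, 288.762190) px
Planar DLT: solve 8×8 A·h = b for H (H[2,2]=1):
  H  [+1087.08199 -652.17581 +528.25749]
  H  [+92.54308 +710.49110 +362.29317]
  H  [-0.40317 -0.85782 +1.00000]
B = K⁻¹H; ‖b₁‖=1.518025, ‖b₂‖=1.518025; λ = 2/(‖b₁‖+‖b₂‖) = 0.658751, sign → tz>0 ⇒ λ=+0.658751
r₁ = λ·B[:,0] = (+0.95113,+0.15753,-0.26559); r₂ = λ·B[:,1] = (-0.28597,+0.77389,-0.56509)
r₃ = r₁×r₂ = (+0.11651,+0.61342,+0.78111); SVD([r₁ r₂ r₃]) → R = UVᵀ:
  R  [+0.95113 -0.28597 +0.11651]
  R  [+0.15753 +0.77389 +0.61342]
  R  [-0.26559 -0.56509 +0.78111]
t = (+0.15264, +0.11480, +0.65875) m
tr R = 2.506129; θ = arccos((tr R − 1)/2) = 0.718089 rad = 41.143°
axis k = ((R−Rᵀ)₃₂, (R−Rᵀ)₁₃, (R−Rᵀ)₂₁) / (2 sinθ) = (-0.895596, +0.290372, +0.337034)
rvec = θ·k = (-0.643118, +0.208513, +0.242020)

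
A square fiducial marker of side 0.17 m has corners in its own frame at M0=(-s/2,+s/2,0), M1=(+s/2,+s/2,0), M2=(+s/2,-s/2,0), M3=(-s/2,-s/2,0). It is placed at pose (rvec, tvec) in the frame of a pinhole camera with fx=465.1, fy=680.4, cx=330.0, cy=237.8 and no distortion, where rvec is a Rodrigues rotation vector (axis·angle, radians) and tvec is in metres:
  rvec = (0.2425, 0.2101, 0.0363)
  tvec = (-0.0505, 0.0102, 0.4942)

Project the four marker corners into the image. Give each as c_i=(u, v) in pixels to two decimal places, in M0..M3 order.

Intrinsics K: fx=465.1, fy=680.4, cx=330.0, cy=237.8
Marker side s = 0.17 m; corners in marker frame (Z=0):
  M0 = (-0.0850, +0.0850, 0)
  M1 = (+0.0850, +0.0850, 0)
  M2 = (+0.0850, -0.0850, 0)
  M3 = (-0.0850, -0.0850, 0)
rvec = (0.2425, 0.2101, 0.0363), |rvec| = θ = 0.32290 rad = 18.501°
Rodrigues: sinθ=0.31732, 1−cosθ=0.05168; R = I + sinθ·[k]× + (1−cosθ)·[k]×²:
    [+0.97747 -0.01042 +0.21083]
    [+0.06093 +0.97020 -0.23453]
    [-0.20210 +0.24209 +0.94897]
t = (-0.0505, 0.0102, 0.4942) m
M0: Pc = R·M0+t = (-0.13447, +0.08749, +0.53196); u = 465.1·(-0.13447)/0.53196 + 330.0 = 212.4300, v = 680.4·(+0.08749)/0.53196 + 237.8 = 349.7019
M1: Pc = R·M1+t = (+0.03170, +0.09785, +0.49760); u = 465.1·(+0.03170)/0.49760 + 330.0 = 359.6288, v = 680.4·(+0.09785)/0.49760 + 237.8 = 371.5909
M2: Pc = R·M2+t = (+0.03347, -0.06709, +0.45644); u = 465.1·(+0.03347)/0.45644 + 330.0 = 364.1050, v = 680.4·(-0.06709)/0.45644 + 237.8 = 137.7948
M3: Pc = R·M3+t = (-0.13270, -0.07745, +0.49080); u = 465.1·(-0.13270)/0.49080 + 330.0 = 204.2498, v = 680.4·(-0.07745)/0.49080 + 237.8 = 130.4368

c0=(212.43, 349.70) c1=(359.63, 371.59) c2=(364.11, 137.79) c3=(204.25, 130.44)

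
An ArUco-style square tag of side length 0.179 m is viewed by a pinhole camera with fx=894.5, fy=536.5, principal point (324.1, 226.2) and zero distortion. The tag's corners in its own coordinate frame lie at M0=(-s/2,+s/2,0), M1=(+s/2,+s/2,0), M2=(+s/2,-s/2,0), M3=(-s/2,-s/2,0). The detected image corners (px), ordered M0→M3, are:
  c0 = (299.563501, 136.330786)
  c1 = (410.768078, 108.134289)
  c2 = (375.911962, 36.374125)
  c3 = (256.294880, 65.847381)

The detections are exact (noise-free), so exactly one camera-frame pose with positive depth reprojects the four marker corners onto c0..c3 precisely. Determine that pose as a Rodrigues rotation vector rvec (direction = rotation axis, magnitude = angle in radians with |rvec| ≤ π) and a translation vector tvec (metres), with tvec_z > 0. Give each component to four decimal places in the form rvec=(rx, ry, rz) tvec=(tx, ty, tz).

Intrinsics K: fx=894.5, fy=536.5, cx=324.1, cy=226.2
Marker side s = 0.179 m; corners in marker frame (Z=0):
  M0 = (-0.0895, +0.0895, 0)
  M1 = (+0.0895, +0.0895, 0)
  M2 = (+0.0895, -0.0895, 0)
  M3 = (-0.0895, -0.0895, 0)
Detected image corners:
  c0 = (299.563501, 136.330786) px
  c1 = (410.768078, 108.134289) px
  c2 = (375.911962, 36.374125) px
  c3 = (256.294880, 65.847381) px
Planar DLT: solve 8×8 A·h = b for H (H[2,2]=1):
  H  [+663.06473 +348.30782 +336.60705]
  H  [-156.02558 +430.96898 +87.83277]
  H  [+0.05699 +0.38793 +1.00000]
B = K⁻¹H; ‖b₁‖=0.788461, ‖b₂‖=0.788461; λ = 2/(‖b₁‖+‖b₂‖) = 1.268293, sign → tz>0 ⇒ λ=+1.268293
r₁ = λ·B[:,0] = (+0.91396,-0.39932,+0.07228); r₂ = λ·B[:,1] = (+0.31559,+0.81138,+0.49201)
r₃ = r₁×r₂ = (-0.25511,-0.42686,+0.86759); SVD([r₁ r₂ r₃]) → R = UVᵀ:
  R  [+0.91396 +0.31559 -0.25511]
  R  [-0.39932 +0.81138 -0.42686]
  R  [+0.07228 +0.49201 +0.86759]
t = (+0.01773, -0.32710, +1.26829) m
tr R = 2.592919; θ = arccos((tr R − 1)/2) = 0.649379 rad = 37.207°
axis k = ((R−Rᵀ)₃₂, (R−Rᵀ)₁₃, (R−Rᵀ)₂₁) / (2 sinθ) = (+0.759784, -0.270710, -0.591138)
rvec = θ·k = (+0.493387, -0.175793, -0.383873)

rvec=(0.4934, -0.1758, -0.3839) tvec=(0.0177, -0.3271, 1.2683)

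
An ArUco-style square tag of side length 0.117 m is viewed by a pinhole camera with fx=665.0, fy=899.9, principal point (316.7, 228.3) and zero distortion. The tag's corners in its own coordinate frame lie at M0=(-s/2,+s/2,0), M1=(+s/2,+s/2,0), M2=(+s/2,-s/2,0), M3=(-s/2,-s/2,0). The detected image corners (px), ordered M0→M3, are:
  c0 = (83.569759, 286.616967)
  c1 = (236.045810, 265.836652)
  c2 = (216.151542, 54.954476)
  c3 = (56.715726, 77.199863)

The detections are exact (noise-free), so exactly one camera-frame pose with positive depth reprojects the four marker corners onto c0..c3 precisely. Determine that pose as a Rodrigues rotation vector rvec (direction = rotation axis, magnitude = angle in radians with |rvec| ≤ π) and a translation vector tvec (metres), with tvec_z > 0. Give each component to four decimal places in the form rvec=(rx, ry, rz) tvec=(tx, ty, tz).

Intrinsics K: fx=665.0, fy=899.9, cx=316.7, cy=228.3
Marker side s = 0.117 m; corners in marker frame (Z=0):
  M0 = (-0.0585, +0.0585, 0)
  M1 = (+0.0585, +0.0585, 0)
  M2 = (+0.0585, -0.0585, 0)
  M3 = (-0.0585, -0.0585, 0)
Detected image corners:
  c0 = (83.569759, 286.616967) px
  c1 = (236.045810, 265.836652) px
  c2 = (216.151542, 54.954476) px
  c3 = (56.715726, 77.199863) px
Planar DLT: solve 8×8 A·h = b for H (H[2,2]=1):
  H  [+1329.29133 +256.75999 +148.29128]
  H  [-187.19206 +1861.94358 +173.52792]
  H  [-0.02023 +0.38445 +1.00000]
B = K⁻¹H; ‖b₁‖=2.018890, ‖b₂‖=2.018890; λ = 2/(‖b₁‖+‖b₂‖) = 0.495322, sign → tz>0 ⇒ λ=+0.495322
r₁ = λ·B[:,0] = (+0.99489,-0.10049,-0.01002); r₂ = λ·B[:,1] = (+0.10056,+0.97654,+0.19043)
r₃ = r₁×r₂ = (-0.00935,-0.19046,+0.98165); SVD([r₁ r₂ r₃]) → R = UVᵀ:
  R  [+0.99489 +0.10056 -0.00935]
  R  [-0.10049 +0.97654 -0.19046]
  R  [-0.01002 +0.19043 +0.98165]
t = (-0.12544, -0.03015, +0.49532) m
tr R = 2.953075; θ = arccos((tr R − 1)/2) = 0.217048 rad = 12.436°
axis k = ((R−Rᵀ)₃₂, (R−Rᵀ)₁₃, (R−Rᵀ)₂₁) / (2 sinθ) = (+0.884363, +0.001553, -0.466798)
rvec = θ·k = (+0.191949, +0.000337, -0.101318)

rvec=(0.1919, 0.0003, -0.1013) tvec=(-0.1254, -0.0301, 0.4953)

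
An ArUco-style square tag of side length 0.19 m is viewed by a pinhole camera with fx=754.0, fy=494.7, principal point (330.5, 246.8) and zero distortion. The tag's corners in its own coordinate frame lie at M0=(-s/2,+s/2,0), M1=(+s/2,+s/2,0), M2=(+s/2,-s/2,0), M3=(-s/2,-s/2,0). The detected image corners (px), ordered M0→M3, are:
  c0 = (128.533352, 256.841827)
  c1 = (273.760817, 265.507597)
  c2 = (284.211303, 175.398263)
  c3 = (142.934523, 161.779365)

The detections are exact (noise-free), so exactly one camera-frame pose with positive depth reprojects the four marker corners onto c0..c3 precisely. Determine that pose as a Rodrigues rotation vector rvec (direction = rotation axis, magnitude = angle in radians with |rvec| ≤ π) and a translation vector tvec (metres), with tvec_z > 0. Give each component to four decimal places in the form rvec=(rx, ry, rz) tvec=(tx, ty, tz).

rvec=(-0.1085, -0.3058, 0.0848) tvec=(-0.1603, -0.0652, 0.9986)

Intrinsics K: fx=754.0, fy=494.7, cx=330.5, cy=246.8
Marker side s = 0.19 m; corners in marker frame (Z=0):
  M0 = (-0.0950, +0.0950, 0)
  M1 = (+0.0950, +0.0950, 0)
  M2 = (+0.0950, -0.0950, 0)
  M3 = (-0.0950, -0.0950, 0)
Detected image corners:
  c0 = (128.533352, 256.841827) px
  c1 = (273.760817, 265.507597) px
  c2 = (284.211303, 175.398263) px
  c3 = (142.934523, 161.779365) px
Planar DLT: solve 8×8 A·h = b for H (H[2,2]=1):
  H  [+815.20778 -89.88210 +209.44427]
  H  [+122.38510 +461.25374 +214.51294]
  H  [+0.29595 -0.11948 +1.00000]
B = K⁻¹H; ‖b₁‖=1.001400, ‖b₂‖=1.001400; λ = 2/(‖b₁‖+‖b₂‖) = 0.998602, sign → tz>0 ⇒ λ=+0.998602
r₁ = λ·B[:,0] = (+0.95013,+0.09961,+0.29553); r₂ = λ·B[:,1] = (-0.06674,+0.99061,-0.11931)
r₃ = r₁×r₂ = (-0.30464,+0.09364,+0.94785); SVD([r₁ r₂ r₃]) → R = UVᵀ:
  R  [+0.95013 -0.06674 -0.30464]
  R  [+0.09961 +0.99061 +0.09364]
  R  [+0.29553 -0.11931 +0.94785]
t = (-0.16033, -0.06517, +0.99860) m
tr R = 2.888590; θ = arccos((tr R − 1)/2) = 0.335351 rad = 19.214°
axis k = ((R−Rᵀ)₃₂, (R−Rᵀ)₁₃, (R−Rᵀ)₂₁) / (2 sinθ) = (-0.323534, -0.911839, +0.252737)
rvec = θ·k = (-0.108497, -0.305786, +0.084755)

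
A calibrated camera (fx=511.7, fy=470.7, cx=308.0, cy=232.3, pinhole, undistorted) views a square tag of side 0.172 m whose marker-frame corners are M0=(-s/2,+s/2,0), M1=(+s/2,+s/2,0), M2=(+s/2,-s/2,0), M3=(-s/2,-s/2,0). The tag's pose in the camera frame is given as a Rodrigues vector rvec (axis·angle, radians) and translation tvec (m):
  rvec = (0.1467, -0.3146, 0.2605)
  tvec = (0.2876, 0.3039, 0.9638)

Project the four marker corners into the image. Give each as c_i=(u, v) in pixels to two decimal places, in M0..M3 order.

c0=(408.20, 414.84) c1=(483.38, 423.27) c2=(511.14, 347.92) c3=(436.21, 334.81)

Intrinsics K: fx=511.7, fy=470.7, cx=308.0, cy=232.3
Marker side s = 0.172 m; corners in marker frame (Z=0):
  M0 = (-0.0860, +0.0860, 0)
  M1 = (+0.0860, +0.0860, 0)
  M2 = (+0.0860, -0.0860, 0)
  M3 = (-0.0860, -0.0860, 0)
rvec = (0.1467, -0.3146, 0.2605), |rvec| = θ = 0.43400 rad = 24.866°
Rodrigues: sinθ=0.42050, 1−cosθ=0.09271; R = I + sinθ·[k]× + (1−cosθ)·[k]×²:
    [+0.91788 -0.27511 -0.28601]
    [+0.22968 +0.95601 -0.18248]
    [+0.32363 +0.10180 +0.94069]
t = (0.2876, 0.3039, 0.9638) m
M0: Pc = R·M0+t = (+0.18500, +0.36636, +0.94472); u = 511.7·(+0.18500)/0.94472 + 308.0 = 408.2046, v = 470.7·(+0.36636)/0.94472 + 232.3 = 414.8376
M1: Pc = R·M1+t = (+0.34288, +0.40587, +1.00039); u = 511.7·(+0.34288)/1.00039 + 308.0 = 483.3829, v = 470.7·(+0.40587)/1.00039 + 232.3 = 423.2688
M2: Pc = R·M2+t = (+0.39020, +0.24144, +0.98288); u = 511.7·(+0.39020)/0.98288 + 308.0 = 511.1427, v = 470.7·(+0.24144)/0.98288 + 232.3 = 347.9238
M3: Pc = R·M3+t = (+0.23232, +0.20193, +0.92721); u = 511.7·(+0.23232)/0.92721 + 308.0 = 436.2111, v = 470.7·(+0.20193)/0.92721 + 232.3 = 334.8102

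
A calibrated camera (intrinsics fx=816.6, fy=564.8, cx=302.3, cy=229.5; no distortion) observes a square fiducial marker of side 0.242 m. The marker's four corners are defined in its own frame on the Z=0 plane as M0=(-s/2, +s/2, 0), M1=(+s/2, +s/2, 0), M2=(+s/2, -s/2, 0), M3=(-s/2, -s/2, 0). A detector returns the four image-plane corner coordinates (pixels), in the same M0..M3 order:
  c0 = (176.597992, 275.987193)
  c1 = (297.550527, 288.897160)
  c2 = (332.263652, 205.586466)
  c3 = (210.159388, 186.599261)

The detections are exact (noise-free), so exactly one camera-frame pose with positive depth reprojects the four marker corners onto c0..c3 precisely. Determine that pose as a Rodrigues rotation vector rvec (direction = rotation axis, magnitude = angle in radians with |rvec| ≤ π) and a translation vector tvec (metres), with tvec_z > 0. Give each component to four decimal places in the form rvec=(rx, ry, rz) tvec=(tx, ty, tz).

Intrinsics K: fx=816.6, fy=564.8, cx=302.3, cy=229.5
Marker side s = 0.242 m; corners in marker frame (Z=0):
  M0 = (-0.1210, +0.1210, 0)
  M1 = (+0.1210, +0.1210, 0)
  M2 = (+0.1210, -0.1210, 0)
  M3 = (-0.1210, -0.1210, 0)
Detected image corners:
  c0 = (176.597992, 275.987193) px
  c1 = (297.550527, 288.897160) px
  c2 = (332.263652, 205.586466) px
  c3 = (210.159388, 186.599261) px
Planar DLT: solve 8×8 A·h = b for H (H[2,2]=1):
  H  [+570.66848 -111.94143 +255.88786]
  H  [+130.23631 +383.89591 +240.12788]
  H  [+0.26960 +0.11489 +1.00000]
B = K⁻¹H; ‖b₁‖=0.667961, ‖b₂‖=0.667961; λ = 2/(‖b₁‖+‖b₂‖) = 1.497093, sign → tz>0 ⇒ λ=+1.497093
r₁ = λ·B[:,0] = (+0.89680,+0.18120,+0.40362); r₂ = λ·B[:,1] = (-0.26890,+0.94768,+0.17201)
r₃ = r₁×r₂ = (-0.35134,-0.26279,+0.89861); SVD([r₁ r₂ r₃]) → R = UVᵀ:
  R  [+0.89680 -0.26890 -0.35134]
  R  [+0.18120 +0.94768 -0.26279]
  R  [+0.40362 +0.17201 +0.89861]
t = (-0.08509, +0.02817, +1.49709) m
tr R = 2.743098; θ = arccos((tr R − 1)/2) = 0.512443 rad = 29.361°
axis k = ((R−Rᵀ)₃₂, (R−Rᵀ)₁₃, (R−Rᵀ)₂₁) / (2 sinθ) = (+0.443389, -0.769885, +0.459002)
rvec = θ·k = (+0.227212, -0.394523, +0.235212)

rvec=(0.2272, -0.3945, 0.2352) tvec=(-0.0851, 0.0282, 1.4971)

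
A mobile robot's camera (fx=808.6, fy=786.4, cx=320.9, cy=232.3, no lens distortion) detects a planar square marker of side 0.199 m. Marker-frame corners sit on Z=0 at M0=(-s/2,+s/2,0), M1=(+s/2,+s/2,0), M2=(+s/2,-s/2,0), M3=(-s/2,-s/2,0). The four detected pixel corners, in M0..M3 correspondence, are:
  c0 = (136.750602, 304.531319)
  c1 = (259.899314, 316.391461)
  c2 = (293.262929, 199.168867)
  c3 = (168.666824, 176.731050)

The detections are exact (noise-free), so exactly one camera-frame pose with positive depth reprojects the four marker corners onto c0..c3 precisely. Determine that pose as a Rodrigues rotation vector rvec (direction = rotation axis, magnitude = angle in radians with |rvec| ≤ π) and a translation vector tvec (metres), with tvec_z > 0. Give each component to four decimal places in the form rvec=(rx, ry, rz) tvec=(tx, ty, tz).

rvec=(0.2685, -0.4934, 0.2186) tvec=(-0.1543, 0.0279, 1.1997)

Intrinsics K: fx=808.6, fy=786.4, cx=320.9, cy=232.3
Marker side s = 0.199 m; corners in marker frame (Z=0):
  M0 = (-0.0995, +0.0995, 0)
  M1 = (+0.0995, +0.0995, 0)
  M2 = (+0.0995, -0.0995, 0)
  M3 = (-0.0995, -0.0995, 0)
Detected image corners:
  c0 = (136.750602, 304.531319) px
  c1 = (259.899314, 316.391461) px
  c2 = (293.262929, 199.168867) px
  c3 = (168.666824, 176.731050) px
Planar DLT: solve 8×8 A·h = b for H (H[2,2]=1):
  H  [+710.52806 -128.34736 +216.90376]
  H  [+188.03605 +656.13830 +250.57306]
  H  [+0.41051 +0.16688 +1.00000]
B = K⁻¹H; ‖b₁‖=0.833532, ‖b₂‖=0.833532; λ = 2/(‖b₁‖+‖b₂‖) = 1.199714, sign → tz>0 ⇒ λ=+1.199714
r₁ = λ·B[:,0] = (+0.85875,+0.14138,+0.49250); r₂ = λ·B[:,1] = (-0.26988,+0.94185,+0.20021)
r₃ = r₁×r₂ = (-0.43555,-0.30485,+0.84697); SVD([r₁ r₂ r₃]) → R = UVᵀ:
  R  [+0.85875 -0.26988 -0.43555]
  R  [+0.14138 +0.94185 -0.30485]
  R  [+0.49250 +0.20021 +0.84697]
t = (-0.15430, +0.02788, +1.19971) m
tr R = 2.647575; θ = arccos((tr R − 1)/2) = 0.602737 rad = 34.534°
axis k = ((R−Rᵀ)₃₂, (R−Rᵀ)₁₃, (R−Rᵀ)₂₁) / (2 sinθ) = (+0.445463, -0.818527, +0.362734)
rvec = θ·k = (+0.268497, -0.493356, +0.218633)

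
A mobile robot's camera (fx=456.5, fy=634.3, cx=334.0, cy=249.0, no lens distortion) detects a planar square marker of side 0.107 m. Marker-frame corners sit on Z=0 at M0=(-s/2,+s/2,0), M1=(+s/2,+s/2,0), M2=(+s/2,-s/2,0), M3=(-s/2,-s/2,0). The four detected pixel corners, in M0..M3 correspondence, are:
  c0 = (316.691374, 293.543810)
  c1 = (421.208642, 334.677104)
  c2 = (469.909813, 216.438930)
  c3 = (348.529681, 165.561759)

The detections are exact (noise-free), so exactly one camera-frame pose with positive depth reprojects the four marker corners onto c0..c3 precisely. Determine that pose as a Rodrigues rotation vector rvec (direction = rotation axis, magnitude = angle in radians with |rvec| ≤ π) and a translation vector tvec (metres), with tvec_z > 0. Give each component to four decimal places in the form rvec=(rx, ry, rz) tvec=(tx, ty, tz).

Intrinsics K: fx=456.5, fy=634.3, cx=334.0, cy=249.0
Marker side s = 0.107 m; corners in marker frame (Z=0):
  M0 = (-0.0535, +0.0535, 0)
  M1 = (+0.0535, +0.0535, 0)
  M2 = (+0.0535, -0.0535, 0)
  M3 = (-0.0535, -0.0535, 0)
Detected image corners:
  c0 = (316.691374, 293.543810) px
  c1 = (421.208642, 334.677104) px
  c2 = (469.909813, 216.438930) px
  c3 = (348.529681, 165.561759) px
Planar DLT: solve 8×8 A·h = b for H (H[2,2]=1):
  H  [+1124.37049 +192.44469 +388.08985]
  H  [+475.03734 +1519.82665 +257.61360]
  H  [+0.19262 +1.46397 +1.00000]
B = K⁻¹H; ‖b₁‖=2.425395, ‖b₂‖=2.425395; λ = 2/(‖b₁‖+‖b₂‖) = 0.412304, sign → tz>0 ⇒ λ=+0.412304
r₁ = λ·B[:,0] = (+0.95741,+0.27760,+0.07942); r₂ = λ·B[:,1] = (-0.26781,+0.75096,+0.60360)
r₃ = r₁×r₂ = (+0.10792,-0.59916,+0.79332); SVD([r₁ r₂ r₃]) → R = UVᵀ:
  R  [+0.95741 -0.26781 +0.10792]
  R  [+0.27760 +0.75096 -0.59916]
  R  [+0.07942 +0.60360 +0.79332]
t = (+0.04885, +0.00560, +0.41230) m
tr R = 2.501688; θ = arccos((tr R − 1)/2) = 0.721458 rad = 41.336°
axis k = ((R−Rᵀ)₃₂, (R−Rᵀ)₁₃, (R−Rᵀ)₂₁) / (2 sinθ) = (+0.910523, +0.021577, +0.412896)
rvec = θ·k = (+0.656904, +0.015567, +0.297887)

rvec=(0.6569, 0.0156, 0.2979) tvec=(0.0489, 0.0056, 0.4123)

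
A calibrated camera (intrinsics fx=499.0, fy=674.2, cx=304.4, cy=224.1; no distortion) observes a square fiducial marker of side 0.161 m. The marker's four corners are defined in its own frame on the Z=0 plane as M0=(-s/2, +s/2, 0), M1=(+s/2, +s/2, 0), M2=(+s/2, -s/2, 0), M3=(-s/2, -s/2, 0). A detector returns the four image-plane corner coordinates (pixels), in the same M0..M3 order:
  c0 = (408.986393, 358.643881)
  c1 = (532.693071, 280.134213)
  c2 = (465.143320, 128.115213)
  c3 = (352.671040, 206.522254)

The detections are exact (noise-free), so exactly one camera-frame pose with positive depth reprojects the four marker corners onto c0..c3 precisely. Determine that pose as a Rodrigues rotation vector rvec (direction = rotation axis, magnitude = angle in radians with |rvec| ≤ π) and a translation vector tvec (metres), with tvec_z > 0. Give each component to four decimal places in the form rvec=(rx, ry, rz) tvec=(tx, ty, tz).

rvec=(-0.2577, 0.2161, -0.4528) tvec=(0.1669, 0.0159, 0.6254)

Intrinsics K: fx=499.0, fy=674.2, cx=304.4, cy=224.1
Marker side s = 0.161 m; corners in marker frame (Z=0):
  M0 = (-0.0805, +0.0805, 0)
  M1 = (+0.0805, +0.0805, 0)
  M2 = (+0.0805, -0.0805, 0)
  M3 = (-0.0805, -0.0805, 0)
Detected image corners:
  c0 = (408.986393, 358.643881) px
  c1 = (532.693071, 280.134213) px
  c2 = (465.143320, 128.115213) px
  c3 = (352.671040, 206.522254) px
Planar DLT: solve 8×8 A·h = b for H (H[2,2]=1):
  H  [+628.07159 +178.68086 +437.58507]
  H  [-544.89468 +830.94690 +241.24405]
  H  [-0.23664 -0.46679 +1.00000]
B = K⁻¹H; ‖b₁‖=1.598968, ‖b₂‖=1.598968; λ = 2/(‖b₁‖+‖b₂‖) = 0.625403, sign → tz>0 ⇒ λ=+0.625403
r₁ = λ·B[:,0] = (+0.87745,-0.45626,-0.14800); r₂ = λ·B[:,1] = (+0.40203,+0.86784,-0.29193)
r₃ = r₁×r₂ = (+0.26164,+0.19666,+0.94492); SVD([r₁ r₂ r₃]) → R = UVᵀ:
  R  [+0.87745 +0.40203 +0.26164]
  R  [-0.45626 +0.86784 +0.19666]
  R  [-0.14800 -0.29193 +0.94492]
t = (+0.16692, +0.01590, +0.62540) m
tr R = 2.690212; θ = arccos((tr R − 1)/2) = 0.564033 rad = 32.317°
axis k = ((R−Rᵀ)₃₂, (R−Rᵀ)₁₃, (R−Rᵀ)₂₁) / (2 sinθ) = (-0.456969, +0.383121, -0.802744)
rvec = θ·k = (-0.257745, +0.216093, -0.452774)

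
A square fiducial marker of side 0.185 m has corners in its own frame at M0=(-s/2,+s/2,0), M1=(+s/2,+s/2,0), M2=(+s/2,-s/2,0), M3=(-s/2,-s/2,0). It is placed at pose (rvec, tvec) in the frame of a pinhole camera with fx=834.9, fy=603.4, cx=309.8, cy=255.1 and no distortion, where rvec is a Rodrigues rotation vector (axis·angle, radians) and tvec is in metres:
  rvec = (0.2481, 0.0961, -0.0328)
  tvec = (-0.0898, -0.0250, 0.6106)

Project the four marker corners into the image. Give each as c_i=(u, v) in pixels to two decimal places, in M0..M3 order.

c0=(78.77, 317.59) c1=(318.26, 315.75) c2=(307.11, 133.65) c3=(49.89, 141.22)

Intrinsics K: fx=834.9, fy=603.4, cx=309.8, cy=255.1
Marker side s = 0.185 m; corners in marker frame (Z=0):
  M0 = (-0.0925, +0.0925, 0)
  M1 = (+0.0925, +0.0925, 0)
  M2 = (+0.0925, -0.0925, 0)
  M3 = (-0.0925, -0.0925, 0)
rvec = (0.2481, 0.0961, -0.0328), |rvec| = θ = 0.26808 rad = 15.360°
Rodrigues: sinθ=0.26488, 1−cosθ=0.03572; R = I + sinθ·[k]× + (1−cosθ)·[k]×²:
    [+0.99488 +0.04426 +0.09091]
    [-0.02056 +0.96887 -0.24671]
    [-0.09900 +0.24357 +0.96482]
t = (-0.0898, -0.0250, 0.6106) m
M0: Pc = R·M0+t = (-0.17773, +0.06652, +0.64229); u = 834.9·(-0.17773)/0.64229 + 309.8 = 78.7688, v = 603.4·(+0.06652)/0.64229 + 255.1 = 317.5947
M1: Pc = R·M1+t = (+0.00632, +0.06272, +0.62397); u = 834.9·(+0.00632)/0.62397 + 309.8 = 318.2562, v = 603.4·(+0.06272)/0.62397 + 255.1 = 315.7511
M2: Pc = R·M2+t = (-0.00187, -0.11652, +0.57891); u = 834.9·(-0.00187)/0.57891 + 309.8 = 307.1061, v = 603.4·(-0.11652)/0.57891 + 255.1 = 133.6488
M3: Pc = R·M3+t = (-0.18592, -0.11272, +0.59723); u = 834.9·(-0.18592)/0.59723 + 309.8 = 49.8912, v = 603.4·(-0.11272)/0.59723 + 255.1 = 141.2159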